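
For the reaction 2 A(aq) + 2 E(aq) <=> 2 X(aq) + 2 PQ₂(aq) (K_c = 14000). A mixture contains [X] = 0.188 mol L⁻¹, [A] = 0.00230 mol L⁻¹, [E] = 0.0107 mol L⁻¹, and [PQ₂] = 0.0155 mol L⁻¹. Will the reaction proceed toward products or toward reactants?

neither direction; the system is at equilibrium

Q_c = [X]²·[PQ₂]² / ([A]²·[E]²) = (0.188)²·(0.0155)² / ((0.00230)²·(0.0107)²) = 14000
Q_c = 14000 = K_c, so the system is already at equilibrium.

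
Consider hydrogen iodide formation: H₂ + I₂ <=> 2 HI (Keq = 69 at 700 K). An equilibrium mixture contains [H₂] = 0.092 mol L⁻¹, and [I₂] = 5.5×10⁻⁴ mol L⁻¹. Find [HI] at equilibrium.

[HI] = 0.059 mol L⁻¹

At equilibrium, Keq = [HI]² / ([H₂]·[I₂]) = 69.
([HI])² / ((0.092)·(5.5×10⁻⁴)) = 69
[HI]² = 0.00349 ⇒ [HI] = 0.059 mol L⁻¹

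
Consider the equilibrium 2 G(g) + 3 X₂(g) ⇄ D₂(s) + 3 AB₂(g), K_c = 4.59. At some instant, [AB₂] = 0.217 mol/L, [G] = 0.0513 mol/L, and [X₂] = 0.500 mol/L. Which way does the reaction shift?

(D₂ is a pure solid — omitted from Q_c.)
Q_c = [AB₂]³ / ([G]²·[X₂]³) = (0.217)³ / ((0.0513)²·(0.500)³) = 31.1
Q_c = 31.1 > K_c = 4.59, so the reverse reaction proceeds.

toward reactants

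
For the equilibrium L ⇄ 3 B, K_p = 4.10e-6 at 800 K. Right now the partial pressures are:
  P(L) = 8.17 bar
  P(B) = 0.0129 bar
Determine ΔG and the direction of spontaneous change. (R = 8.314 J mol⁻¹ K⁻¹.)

ΔG = -18.3 kJ/mol; the forward reaction is spontaneous

Q_p = P(B)³ / P(L) = (0.0129)³ / (8.17) = 2.63e-7
ΔG = RT ln(Q_p/K_p) = (8.314 J mol⁻¹ K⁻¹)(800 K) × ln(2.63e-7/4.10e-6)
   = (6.651 kJ/mol)(-2.747) = -18.3 kJ/mol
ΔG < 0, so the forward reaction is spontaneous (proceeds forward).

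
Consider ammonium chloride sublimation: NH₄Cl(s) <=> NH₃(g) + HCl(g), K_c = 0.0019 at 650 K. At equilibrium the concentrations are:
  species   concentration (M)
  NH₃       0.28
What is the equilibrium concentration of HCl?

[HCl] = 0.0068 M

(NH₄Cl is a pure solid — omitted from K_c.)
At equilibrium, K_c = [NH₃]·[HCl] = 0.0019.
(0.28)·([HCl]) = 0.0019
[HCl] = 0.00679 = 0.0068 M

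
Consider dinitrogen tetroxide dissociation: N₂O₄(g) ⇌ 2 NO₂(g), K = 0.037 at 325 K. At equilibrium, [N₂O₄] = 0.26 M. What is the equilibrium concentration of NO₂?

At equilibrium, K = [NO₂]² / [N₂O₄] = 0.037.
([NO₂])² / (0.26) = 0.037
[NO₂]² = 0.00962 ⇒ [NO₂] = 0.098 M

[NO₂] = 0.098 M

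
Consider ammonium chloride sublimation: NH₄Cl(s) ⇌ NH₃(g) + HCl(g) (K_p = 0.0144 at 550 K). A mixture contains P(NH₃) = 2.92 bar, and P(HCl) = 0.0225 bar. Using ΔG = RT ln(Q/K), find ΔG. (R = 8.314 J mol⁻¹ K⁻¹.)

(NH₄Cl is a pure solid — omitted from Q_p.)
Q_p = P(NH₃)·P(HCl) = (2.92)·(0.0225) = 0.0657
ΔG = RT ln(Q_p/K_p) = (8.314 J mol⁻¹ K⁻¹)(550 K) × ln(0.0657/0.0144)
   = (4.573 kJ/mol)(1.518) = 6.94 kJ/mol
ΔG > 0, so the forward reaction is non-spontaneous (proceeds in reverse).

ΔG = 6.94 kJ/mol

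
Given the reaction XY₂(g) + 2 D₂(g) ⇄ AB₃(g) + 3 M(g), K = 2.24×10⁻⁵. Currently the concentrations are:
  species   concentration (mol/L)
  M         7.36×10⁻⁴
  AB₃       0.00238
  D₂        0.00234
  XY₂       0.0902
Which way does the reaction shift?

to the right

Q = [AB₃]·[M]³ / ([XY₂]·[D₂]²) = (0.00238)·(7.36×10⁻⁴)³ / ((0.0902)·(0.00234)²) = 1.92×10⁻⁶
Q = 1.92×10⁻⁶ < K = 2.24×10⁻⁵, so the forward reaction proceeds.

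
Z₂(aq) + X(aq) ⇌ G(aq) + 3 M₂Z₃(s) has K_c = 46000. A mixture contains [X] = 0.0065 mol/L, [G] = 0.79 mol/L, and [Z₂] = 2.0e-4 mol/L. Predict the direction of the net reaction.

reverse (toward reactants)

(M₂Z₃ is a pure solid — omitted from Q_c.)
Q_c = [G] / ([Z₂]·[X]) = (0.79) / ((2.0e-4)·(0.0065)) = 6.1e5
Q_c = 6.1e5 > K_c = 46000, so the reverse reaction proceeds.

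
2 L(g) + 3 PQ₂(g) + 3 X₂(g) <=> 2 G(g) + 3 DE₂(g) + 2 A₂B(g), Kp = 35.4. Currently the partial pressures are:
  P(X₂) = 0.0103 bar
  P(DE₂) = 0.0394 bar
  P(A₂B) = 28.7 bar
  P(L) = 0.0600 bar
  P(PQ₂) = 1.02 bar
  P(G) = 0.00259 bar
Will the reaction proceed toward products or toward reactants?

toward reactants

Qp = P(G)²·P(DE₂)³·P(A₂B)² / (P(L)²·P(PQ₂)³·P(X₂)³) = (0.00259)²·(0.0394)³·(28.7)² / ((0.0600)²·(1.02)³·(0.0103)³) = 81.0
Qp = 81.0 > Kp = 35.4, so the reverse reaction proceeds.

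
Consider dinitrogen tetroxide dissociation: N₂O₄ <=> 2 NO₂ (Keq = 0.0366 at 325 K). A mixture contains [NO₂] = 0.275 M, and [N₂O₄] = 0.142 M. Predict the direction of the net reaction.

Q = [NO₂]² / [N₂O₄] = (0.275)² / (0.142) = 0.533
Q = 0.533 > Keq = 0.0366, so the reverse reaction proceeds.

reverse (toward reactants)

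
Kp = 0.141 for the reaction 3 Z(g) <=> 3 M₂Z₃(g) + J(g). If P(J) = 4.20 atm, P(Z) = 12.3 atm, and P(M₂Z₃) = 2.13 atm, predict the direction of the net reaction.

Qp = P(M₂Z₃)³·P(J) / P(Z)³ = (2.13)³·(4.20) / (12.3)³ = 0.0218
Qp = 0.0218 < Kp = 0.141, so the forward reaction proceeds.

toward products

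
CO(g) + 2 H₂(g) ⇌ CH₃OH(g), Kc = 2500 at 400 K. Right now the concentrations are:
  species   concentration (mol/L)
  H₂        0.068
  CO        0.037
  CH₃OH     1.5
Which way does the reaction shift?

Qc = [CH₃OH] / ([CO]·[H₂]²) = (1.5) / ((0.037)·(0.068)²) = 8800
Qc = 8800 > Kc = 2500, so the reverse reaction proceeds.

reverse (toward reactants)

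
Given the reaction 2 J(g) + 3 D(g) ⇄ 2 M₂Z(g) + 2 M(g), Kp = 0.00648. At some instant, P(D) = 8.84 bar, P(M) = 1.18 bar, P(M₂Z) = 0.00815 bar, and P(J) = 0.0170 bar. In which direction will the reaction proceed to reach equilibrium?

Qp = P(M₂Z)²·P(M)² / (P(J)²·P(D)³) = (0.00815)²·(1.18)² / ((0.0170)²·(8.84)³) = 4.63×10⁻⁴
Qp = 4.63×10⁻⁴ < Kp = 0.00648, so the forward reaction proceeds.

in the forward direction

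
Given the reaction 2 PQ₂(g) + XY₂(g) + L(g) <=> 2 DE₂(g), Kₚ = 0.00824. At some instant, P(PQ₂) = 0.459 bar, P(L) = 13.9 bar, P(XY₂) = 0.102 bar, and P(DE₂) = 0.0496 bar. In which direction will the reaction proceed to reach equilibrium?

Qₚ = P(DE₂)² / (P(PQ₂)²·P(XY₂)·P(L)) = (0.0496)² / ((0.459)²·(0.102)·(13.9)) = 0.00824
Qₚ = 0.00824 = Kₚ, so the system is already at equilibrium.

neither direction; the system is at equilibrium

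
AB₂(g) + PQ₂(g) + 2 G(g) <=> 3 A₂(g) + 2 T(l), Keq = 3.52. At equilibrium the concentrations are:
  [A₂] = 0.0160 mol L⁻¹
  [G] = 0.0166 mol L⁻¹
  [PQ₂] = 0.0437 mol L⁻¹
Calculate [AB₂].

[AB₂] = 0.0966 mol L⁻¹

(T is a pure liquid — omitted from Keq.)
At equilibrium, Keq = [A₂]³ / ([AB₂]·[PQ₂]·[G]²) = 3.52.
(0.0160)³ / (([AB₂])·(0.0437)·(0.0166)²) = 3.52
[AB₂] = 0.0966 mol L⁻¹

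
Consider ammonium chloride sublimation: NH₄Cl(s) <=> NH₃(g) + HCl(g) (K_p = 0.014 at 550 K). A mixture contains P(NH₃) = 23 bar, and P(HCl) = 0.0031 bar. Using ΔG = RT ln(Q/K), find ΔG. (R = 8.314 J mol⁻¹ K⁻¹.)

(NH₄Cl is a pure solid — omitted from Q_p.)
Q_p = P(NH₃)·P(HCl) = (23)·(0.0031) = 0.0713
ΔG = RT ln(Q_p/K_p) = (8.314 J mol⁻¹ K⁻¹)(550 K) × ln(0.0713/0.014)
   = (4.573 kJ/mol)(1.628) = 7.44 kJ/mol
ΔG > 0, so the forward reaction is non-spontaneous (proceeds in reverse).

ΔG = 7.44 kJ/mol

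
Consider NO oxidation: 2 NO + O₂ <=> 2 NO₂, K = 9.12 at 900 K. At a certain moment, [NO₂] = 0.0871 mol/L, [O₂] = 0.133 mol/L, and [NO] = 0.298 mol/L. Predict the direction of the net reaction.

Q = [NO₂]² / ([NO]²·[O₂]) = (0.0871)² / ((0.298)²·(0.133)) = 0.642
Q = 0.642 < K = 9.12, so the forward reaction proceeds.

forward (toward products)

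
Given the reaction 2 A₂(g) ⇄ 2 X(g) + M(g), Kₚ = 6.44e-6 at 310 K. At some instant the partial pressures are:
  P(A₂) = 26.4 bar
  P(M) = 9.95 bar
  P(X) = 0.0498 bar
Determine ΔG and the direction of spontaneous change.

Qₚ = P(X)²·P(M) / P(A₂)² = (0.0498)²·(9.95) / (26.4)² = 3.54e-5
ΔG = RT ln(Qₚ/Kₚ) = (8.314 J mol⁻¹ K⁻¹)(310 K) × ln(3.54e-5/6.44e-6)
   = (2.577 kJ/mol)(1.704) = 4.39 kJ/mol
ΔG > 0, so the forward reaction is non-spontaneous (proceeds in reverse).

ΔG = 4.39 kJ/mol; the forward reaction is non-spontaneous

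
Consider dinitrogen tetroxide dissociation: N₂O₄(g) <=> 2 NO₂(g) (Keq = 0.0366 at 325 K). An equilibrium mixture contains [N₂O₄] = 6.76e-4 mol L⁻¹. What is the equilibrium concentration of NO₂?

[NO₂] = 0.00497 mol L⁻¹

At equilibrium, Keq = [NO₂]² / [N₂O₄] = 0.0366.
([NO₂])² / (6.76e-4) = 0.0366
[NO₂]² = 2.47e-5 ⇒ [NO₂] = 0.00497 mol L⁻¹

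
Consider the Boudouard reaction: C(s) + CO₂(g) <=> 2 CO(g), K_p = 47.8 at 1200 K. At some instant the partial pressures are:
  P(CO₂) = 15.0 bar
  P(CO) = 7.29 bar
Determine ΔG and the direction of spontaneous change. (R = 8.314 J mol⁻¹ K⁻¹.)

ΔG = -26.0 kJ/mol; the forward reaction is spontaneous

(C is a pure solid — omitted from Q_p.)
Q_p = P(CO)² / P(CO₂) = (7.29)² / (15.0) = 3.54
ΔG = RT ln(Q_p/K_p) = (8.314 J mol⁻¹ K⁻¹)(1200 K) × ln(3.54/47.8)
   = (9.977 kJ/mol)(-2.603) = -26.0 kJ/mol
ΔG < 0, so the forward reaction is spontaneous (proceeds forward).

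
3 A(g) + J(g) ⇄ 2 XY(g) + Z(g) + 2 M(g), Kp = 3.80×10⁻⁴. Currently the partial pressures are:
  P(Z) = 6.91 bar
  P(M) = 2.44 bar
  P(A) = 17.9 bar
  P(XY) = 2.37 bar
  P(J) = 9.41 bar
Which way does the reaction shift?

Qp = P(XY)²·P(Z)·P(M)² / (P(A)³·P(J)) = (2.37)²·(6.91)·(2.44)² / ((17.9)³·(9.41)) = 0.00428
Qp = 0.00428 > Kp = 3.80×10⁻⁴, so the reverse reaction proceeds.

toward reactants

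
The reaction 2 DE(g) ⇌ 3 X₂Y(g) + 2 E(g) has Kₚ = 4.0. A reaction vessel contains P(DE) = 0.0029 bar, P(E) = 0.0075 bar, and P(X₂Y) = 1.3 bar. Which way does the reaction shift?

reverse (toward reactants)

Qₚ = P(X₂Y)³·P(E)² / P(DE)² = (1.3)³·(0.0075)² / (0.0029)² = 15
Qₚ = 15 > Kₚ = 4.0, so the reverse reaction proceeds.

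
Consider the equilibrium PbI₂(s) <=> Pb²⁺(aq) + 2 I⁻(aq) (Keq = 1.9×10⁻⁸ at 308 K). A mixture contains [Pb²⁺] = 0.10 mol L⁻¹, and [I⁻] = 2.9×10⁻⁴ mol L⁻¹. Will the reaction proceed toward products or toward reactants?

(PbI₂ is a pure solid — omitted from Q.)
Q = [Pb²⁺]·[I⁻]² = (0.10)·(2.9×10⁻⁴)² = 8.4×10⁻⁹
Q = 8.4×10⁻⁹ < Keq = 1.9×10⁻⁸, so the forward reaction proceeds.

toward products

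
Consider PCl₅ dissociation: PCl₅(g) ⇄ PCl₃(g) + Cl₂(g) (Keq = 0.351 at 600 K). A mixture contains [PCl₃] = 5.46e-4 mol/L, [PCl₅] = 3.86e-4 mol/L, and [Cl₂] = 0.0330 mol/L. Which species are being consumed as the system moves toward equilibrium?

PCl₅ (reactants)

Q = [PCl₃]·[Cl₂] / [PCl₅] = (5.46e-4)·(0.0330) / (3.86e-4) = 0.0467
Q = 0.0467 < Keq = 0.351: net forward reaction.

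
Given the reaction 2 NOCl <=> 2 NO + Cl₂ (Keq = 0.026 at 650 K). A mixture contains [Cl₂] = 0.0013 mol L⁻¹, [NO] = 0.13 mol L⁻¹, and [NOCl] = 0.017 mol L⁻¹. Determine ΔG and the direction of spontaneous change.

Q = [NO]²·[Cl₂] / [NOCl]² = (0.13)²·(0.0013) / (0.017)² = 0.0760
ΔG = RT ln(Q/Keq) = (8.314 J mol⁻¹ K⁻¹)(650 K) × ln(0.0760/0.026)
   = (5.404 kJ/mol)(1.073) = 5.80 kJ/mol
ΔG > 0, so the forward reaction is non-spontaneous (proceeds in reverse).

ΔG = 5.80 kJ/mol; the forward reaction is non-spontaneous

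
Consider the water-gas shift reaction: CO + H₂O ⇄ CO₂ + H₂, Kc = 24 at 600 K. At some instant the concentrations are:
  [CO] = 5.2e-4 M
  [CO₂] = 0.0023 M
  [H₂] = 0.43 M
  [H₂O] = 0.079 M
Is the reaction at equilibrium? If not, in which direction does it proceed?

Qc = [CO₂]·[H₂] / ([CO]·[H₂O]) = (0.0023)·(0.43) / ((5.2e-4)·(0.079)) = 24
Qc = 24 = Kc, so the system is already at equilibrium.

no net change (already at equilibrium)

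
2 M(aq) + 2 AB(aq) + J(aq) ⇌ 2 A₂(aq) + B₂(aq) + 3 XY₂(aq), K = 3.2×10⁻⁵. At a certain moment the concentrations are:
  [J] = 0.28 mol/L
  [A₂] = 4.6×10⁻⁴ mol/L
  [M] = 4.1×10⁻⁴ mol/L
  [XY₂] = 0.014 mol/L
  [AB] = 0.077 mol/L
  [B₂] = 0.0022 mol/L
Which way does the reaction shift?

forward (toward products)

Q = [A₂]²·[B₂]·[XY₂]³ / ([M]²·[AB]²·[J]) = (4.6×10⁻⁴)²·(0.0022)·(0.014)³ / ((4.1×10⁻⁴)²·(0.077)²·(0.28)) = 4.6×10⁻⁶
Q = 4.6×10⁻⁶ < K = 3.2×10⁻⁵, so the forward reaction proceeds.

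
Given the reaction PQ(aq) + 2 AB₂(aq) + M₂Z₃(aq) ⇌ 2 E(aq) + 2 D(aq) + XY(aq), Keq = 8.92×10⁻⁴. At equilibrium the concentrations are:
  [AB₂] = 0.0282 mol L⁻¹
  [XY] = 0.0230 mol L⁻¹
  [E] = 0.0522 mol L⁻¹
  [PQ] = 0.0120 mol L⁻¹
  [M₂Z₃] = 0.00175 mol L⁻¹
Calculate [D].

[D] = 4.88×10⁻⁴ mol L⁻¹

At equilibrium, Keq = [E]²·[D]²·[XY] / ([PQ]·[AB₂]²·[M₂Z₃]) = 8.92×10⁻⁴.
(0.0522)²·([D])²·(0.0230) / ((0.0120)·(0.0282)²·(0.00175)) = 8.92×10⁻⁴
[D]² = 2.38×10⁻⁷ ⇒ [D] = 4.88×10⁻⁴ mol L⁻¹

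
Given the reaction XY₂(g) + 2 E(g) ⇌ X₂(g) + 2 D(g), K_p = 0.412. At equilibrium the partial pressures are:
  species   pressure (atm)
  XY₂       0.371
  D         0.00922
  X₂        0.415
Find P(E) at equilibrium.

At equilibrium, K_p = P(X₂)·P(D)² / (P(XY₂)·P(E)²) = 0.412.
(0.415)·(0.00922)² / ((0.371)·(P(E))²) = 0.412
P(E)² = 2.31×10⁻⁴ ⇒ P(E) = 0.0152 atm

P(E) = 0.0152 atm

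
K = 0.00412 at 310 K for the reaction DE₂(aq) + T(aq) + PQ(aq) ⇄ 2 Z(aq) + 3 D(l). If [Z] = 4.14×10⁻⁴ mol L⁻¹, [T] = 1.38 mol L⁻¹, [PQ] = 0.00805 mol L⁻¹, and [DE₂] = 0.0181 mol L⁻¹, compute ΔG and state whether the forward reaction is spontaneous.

ΔG = -4.06 kJ/mol; the forward reaction is spontaneous

(D is a pure liquid — omitted from Q.)
Q = [Z]² / ([DE₂]·[T]·[PQ]) = (4.14×10⁻⁴)² / ((0.0181)·(1.38)·(0.00805)) = 8.52×10⁻⁴
ΔG = RT ln(Q/K) = (8.314 J mol⁻¹ K⁻¹)(310 K) × ln(8.52×10⁻⁴/0.00412)
   = (2.577 kJ/mol)(-1.576) = -4.06 kJ/mol
ΔG < 0, so the forward reaction is spontaneous (proceeds forward).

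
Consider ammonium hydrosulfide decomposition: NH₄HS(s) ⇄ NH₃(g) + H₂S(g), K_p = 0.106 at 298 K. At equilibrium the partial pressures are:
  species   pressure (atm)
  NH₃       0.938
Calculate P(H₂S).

(NH₄HS is a pure solid — omitted from K_p.)
At equilibrium, K_p = P(NH₃)·P(H₂S) = 0.106.
(0.938)·(P(H₂S)) = 0.106
P(H₂S) = 0.113 atm

P(H₂S) = 0.113 atm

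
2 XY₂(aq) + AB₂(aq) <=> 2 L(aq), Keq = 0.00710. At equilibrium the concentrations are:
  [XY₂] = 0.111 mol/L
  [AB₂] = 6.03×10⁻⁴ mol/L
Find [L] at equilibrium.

[L] = 2.30×10⁻⁴ mol/L

At equilibrium, Keq = [L]² / ([XY₂]²·[AB₂]) = 0.00710.
([L])² / ((0.111)²·(6.03×10⁻⁴)) = 0.00710
[L]² = 5.27×10⁻⁸ ⇒ [L] = 2.30×10⁻⁴ mol/L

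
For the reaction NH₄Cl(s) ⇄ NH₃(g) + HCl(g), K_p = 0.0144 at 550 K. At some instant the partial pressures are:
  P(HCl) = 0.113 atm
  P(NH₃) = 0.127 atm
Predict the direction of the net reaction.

at equilibrium

(NH₄Cl is a pure solid — omitted from Q_p.)
Q_p = P(NH₃)·P(HCl) = (0.127)·(0.113) = 0.0144
Q_p = 0.0144 = K_p, so the system is already at equilibrium.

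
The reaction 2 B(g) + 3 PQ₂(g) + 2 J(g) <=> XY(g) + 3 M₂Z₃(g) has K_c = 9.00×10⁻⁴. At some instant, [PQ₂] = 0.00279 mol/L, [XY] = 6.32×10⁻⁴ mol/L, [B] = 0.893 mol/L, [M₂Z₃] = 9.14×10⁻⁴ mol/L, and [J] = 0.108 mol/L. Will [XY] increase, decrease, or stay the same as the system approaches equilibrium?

decrease

Q_c = [XY]·[M₂Z₃]³ / ([B]²·[PQ₂]³·[J]²) = (6.32×10⁻⁴)·(9.14×10⁻⁴)³ / ((0.893)²·(0.00279)³·(0.108)²) = 0.00239
Q_c = 0.00239 > K_c = 9.00×10⁻⁴: net reverse reaction.
XY is a product, so it decreases.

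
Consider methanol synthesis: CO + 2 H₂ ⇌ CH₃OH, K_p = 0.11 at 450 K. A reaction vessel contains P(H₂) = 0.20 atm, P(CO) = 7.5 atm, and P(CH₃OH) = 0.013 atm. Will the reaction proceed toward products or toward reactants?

forward (toward products)

Q_p = P(CH₃OH) / (P(CO)·P(H₂)²) = (0.013) / ((7.5)·(0.20)²) = 0.043
Q_p = 0.043 < K_p = 0.11, so the forward reaction proceeds.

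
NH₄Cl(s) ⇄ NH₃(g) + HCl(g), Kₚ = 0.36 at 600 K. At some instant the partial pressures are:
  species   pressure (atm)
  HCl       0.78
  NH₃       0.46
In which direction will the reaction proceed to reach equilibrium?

at equilibrium

(NH₄Cl is a pure solid — omitted from Qₚ.)
Qₚ = P(NH₃)·P(HCl) = (0.46)·(0.78) = 0.36
Qₚ = 0.36 = Kₚ, so the system is already at equilibrium.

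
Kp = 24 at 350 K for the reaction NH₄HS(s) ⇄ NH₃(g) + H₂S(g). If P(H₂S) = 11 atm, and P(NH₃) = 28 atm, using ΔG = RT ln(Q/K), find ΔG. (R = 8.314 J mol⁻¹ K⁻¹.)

ΔG = 7.43 kJ/mol

(NH₄HS is a pure solid — omitted from Qp.)
Qp = P(NH₃)·P(H₂S) = (28)·(11) = 308
ΔG = RT ln(Qp/Kp) = (8.314 J mol⁻¹ K⁻¹)(350 K) × ln(308/24)
   = (2.910 kJ/mol)(2.552) = 7.43 kJ/mol
ΔG > 0, so the forward reaction is non-spontaneous (proceeds in reverse).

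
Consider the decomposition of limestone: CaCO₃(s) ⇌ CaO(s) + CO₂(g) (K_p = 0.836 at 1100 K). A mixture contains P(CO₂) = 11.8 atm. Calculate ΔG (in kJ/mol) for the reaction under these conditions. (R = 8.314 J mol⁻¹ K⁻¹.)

ΔG = 24.2 kJ/mol

(CaCO₃, CaO are pure solids — omitted from Q_p.)
Q_p = P(CO₂) = 11.8
ΔG = RT ln(Q_p/K_p) = (8.314 J mol⁻¹ K⁻¹)(1100 K) × ln(11.8/0.836)
   = (9.145 kJ/mol)(2.647) = 24.2 kJ/mol
ΔG > 0, so the forward reaction is non-spontaneous (proceeds in reverse).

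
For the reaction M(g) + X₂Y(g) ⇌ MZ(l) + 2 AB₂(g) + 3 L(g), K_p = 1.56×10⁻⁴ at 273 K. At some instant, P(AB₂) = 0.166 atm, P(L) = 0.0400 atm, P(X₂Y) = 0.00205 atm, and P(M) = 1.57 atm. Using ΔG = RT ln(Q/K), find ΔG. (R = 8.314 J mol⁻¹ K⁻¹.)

(MZ is a pure liquid — omitted from Q_p.)
Q_p = P(AB₂)²·P(L)³ / (P(M)·P(X₂Y)) = (0.166)²·(0.0400)³ / ((1.57)·(0.00205)) = 5.48×10⁻⁴
ΔG = RT ln(Q_p/K_p) = (8.314 J mol⁻¹ K⁻¹)(273 K) × ln(5.48×10⁻⁴/1.56×10⁻⁴)
   = (2.270 kJ/mol)(1.256) = 2.85 kJ/mol
ΔG > 0, so the forward reaction is non-spontaneous (proceeds in reverse).

ΔG = 2.85 kJ/mol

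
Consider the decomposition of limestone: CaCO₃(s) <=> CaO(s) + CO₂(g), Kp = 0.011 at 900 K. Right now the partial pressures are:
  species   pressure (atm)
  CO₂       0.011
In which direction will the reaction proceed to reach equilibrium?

(CaCO₃, CaO are pure solids — omitted from Qp.)
Qp = P(CO₂) = 0.011
Qp = 0.011 = Kp, so the system is already at equilibrium.

at equilibrium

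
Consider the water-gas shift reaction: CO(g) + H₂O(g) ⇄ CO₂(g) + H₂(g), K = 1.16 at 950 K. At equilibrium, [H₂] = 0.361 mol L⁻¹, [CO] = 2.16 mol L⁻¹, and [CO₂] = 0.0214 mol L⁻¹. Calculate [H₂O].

[H₂O] = 0.00308 mol L⁻¹

At equilibrium, K = [CO₂]·[H₂] / ([CO]·[H₂O]) = 1.16.
(0.0214)·(0.361) / ((2.16)·([H₂O])) = 1.16
[H₂O] = 0.00308 mol L⁻¹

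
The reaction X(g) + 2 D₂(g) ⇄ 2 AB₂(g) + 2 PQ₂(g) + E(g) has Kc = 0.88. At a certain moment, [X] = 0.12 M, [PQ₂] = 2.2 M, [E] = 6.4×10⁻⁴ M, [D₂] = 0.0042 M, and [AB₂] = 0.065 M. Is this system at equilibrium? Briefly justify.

Qc = [AB₂]²·[PQ₂]²·[E] / ([X]·[D₂]²) = (0.065)²·(2.2)²·(6.4×10⁻⁴) / ((0.12)·(0.0042)²) = 6.2
Qc = 6.2 > Kc = 0.88: net reverse reaction.

no; Q > K, reaction proceeds in reverse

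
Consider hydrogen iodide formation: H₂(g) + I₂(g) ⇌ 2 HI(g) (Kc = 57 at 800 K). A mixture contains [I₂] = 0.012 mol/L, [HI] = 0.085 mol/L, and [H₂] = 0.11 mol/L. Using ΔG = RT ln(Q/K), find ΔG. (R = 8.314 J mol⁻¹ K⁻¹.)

Qc = [HI]² / ([H₂]·[I₂]) = (0.085)² / ((0.11)·(0.012)) = 5.47
ΔG = RT ln(Qc/Kc) = (8.314 J mol⁻¹ K⁻¹)(800 K) × ln(5.47/57)
   = (6.651 kJ/mol)(-2.344) = -15.6 kJ/mol
ΔG < 0, so the forward reaction is spontaneous (proceeds forward).

ΔG = -15.6 kJ/mol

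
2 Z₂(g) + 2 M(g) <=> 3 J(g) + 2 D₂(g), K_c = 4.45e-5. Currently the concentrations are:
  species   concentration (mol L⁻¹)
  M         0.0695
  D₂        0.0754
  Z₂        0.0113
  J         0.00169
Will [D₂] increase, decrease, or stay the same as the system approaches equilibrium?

Q_c = [J]³·[D₂]² / ([Z₂]²·[M]²) = (0.00169)³·(0.0754)² / ((0.0113)²·(0.0695)²) = 4.45e-5
Q_c = 4.45e-5 = K_c; the system is at equilibrium.

stay the same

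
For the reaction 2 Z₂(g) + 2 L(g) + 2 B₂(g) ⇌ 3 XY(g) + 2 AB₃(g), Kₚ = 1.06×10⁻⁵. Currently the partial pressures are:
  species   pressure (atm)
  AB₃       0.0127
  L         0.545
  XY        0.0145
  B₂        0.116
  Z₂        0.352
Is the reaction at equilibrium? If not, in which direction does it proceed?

Qₚ = P(XY)³·P(AB₃)² / (P(Z₂)²·P(L)²·P(B₂)²) = (0.0145)³·(0.0127)² / ((0.352)²·(0.545)²·(0.116)²) = 9.93×10⁻⁷
Qₚ = 9.93×10⁻⁷ < Kₚ = 1.06×10⁻⁵, so the forward reaction proceeds.

to the right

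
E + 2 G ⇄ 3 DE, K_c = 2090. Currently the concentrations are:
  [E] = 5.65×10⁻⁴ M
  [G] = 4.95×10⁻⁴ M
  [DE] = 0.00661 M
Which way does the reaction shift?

neither direction; the system is at equilibrium

Q_c = [DE]³ / ([E]·[G]²) = (0.00661)³ / ((5.65×10⁻⁴)·(4.95×10⁻⁴)²) = 2090
Q_c = 2090 = K_c, so the system is already at equilibrium.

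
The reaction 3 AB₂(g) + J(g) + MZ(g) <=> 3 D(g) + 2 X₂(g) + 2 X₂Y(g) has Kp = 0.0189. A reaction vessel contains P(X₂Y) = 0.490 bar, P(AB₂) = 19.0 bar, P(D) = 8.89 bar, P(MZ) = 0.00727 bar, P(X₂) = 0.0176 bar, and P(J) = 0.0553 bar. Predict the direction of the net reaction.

Qp = P(D)³·P(X₂)²·P(X₂Y)² / (P(AB₂)³·P(J)·P(MZ)) = (8.89)³·(0.0176)²·(0.490)² / ((19.0)³·(0.0553)·(0.00727)) = 0.0189
Qp = 0.0189 = Kp, so the system is already at equilibrium.

no net change (already at equilibrium)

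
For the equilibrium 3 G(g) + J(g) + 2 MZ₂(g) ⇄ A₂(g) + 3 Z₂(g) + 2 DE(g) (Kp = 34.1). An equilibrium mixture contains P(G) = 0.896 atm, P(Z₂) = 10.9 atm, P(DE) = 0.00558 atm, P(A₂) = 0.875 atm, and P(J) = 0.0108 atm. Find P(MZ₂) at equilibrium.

P(MZ₂) = 0.365 atm

At equilibrium, Kp = P(A₂)·P(Z₂)³·P(DE)² / (P(G)³·P(J)·P(MZ₂)²) = 34.1.
(0.875)·(10.9)³·(0.00558)² / ((0.896)³·(0.0108)·(P(MZ₂))²) = 34.1
P(MZ₂)² = 0.133 ⇒ P(MZ₂) = 0.365 atm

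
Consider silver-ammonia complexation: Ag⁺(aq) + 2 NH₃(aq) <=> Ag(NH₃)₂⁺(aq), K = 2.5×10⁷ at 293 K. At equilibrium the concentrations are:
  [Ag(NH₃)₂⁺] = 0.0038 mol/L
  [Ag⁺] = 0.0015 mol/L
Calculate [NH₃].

At equilibrium, K = [Ag(NH₃)₂⁺] / ([Ag⁺]·[NH₃]²) = 2.5×10⁷.
(0.0038) / ((0.0015)·([NH₃])²) = 2.5×10⁷
[NH₃]² = 1.01×10⁻⁷ ⇒ [NH₃] = 3.2×10⁻⁴ mol/L

[NH₃] = 3.2×10⁻⁴ mol/L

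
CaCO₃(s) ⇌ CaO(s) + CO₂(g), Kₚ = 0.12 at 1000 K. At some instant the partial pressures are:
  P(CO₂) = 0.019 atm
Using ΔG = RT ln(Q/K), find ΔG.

(CaCO₃, CaO are pure solids — omitted from Qₚ.)
Qₚ = P(CO₂) = 0.0190
ΔG = RT ln(Qₚ/Kₚ) = (8.314 J mol⁻¹ K⁻¹)(1000 K) × ln(0.0190/0.12)
   = (8.314 kJ/mol)(-1.843) = -15.3 kJ/mol
ΔG < 0, so the forward reaction is spontaneous (proceeds forward).

ΔG = -15.3 kJ/mol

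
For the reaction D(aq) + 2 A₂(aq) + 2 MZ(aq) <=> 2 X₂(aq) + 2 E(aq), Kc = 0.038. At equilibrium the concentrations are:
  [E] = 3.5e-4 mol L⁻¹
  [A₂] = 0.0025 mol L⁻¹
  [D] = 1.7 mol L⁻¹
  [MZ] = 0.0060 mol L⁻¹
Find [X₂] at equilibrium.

At equilibrium, Kc = [X₂]²·[E]² / ([D]·[A₂]²·[MZ]²) = 0.038.
([X₂])²·(3.5e-4)² / ((1.7)·(0.0025)²·(0.0060)²) = 0.038
[X₂]² = 1.19e-4 ⇒ [X₂] = 0.011 mol L⁻¹

[X₂] = 0.011 mol L⁻¹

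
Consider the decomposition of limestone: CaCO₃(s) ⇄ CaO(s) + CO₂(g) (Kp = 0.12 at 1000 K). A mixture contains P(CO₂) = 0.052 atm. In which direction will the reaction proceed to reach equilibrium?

to the right

(CaCO₃, CaO are pure solids — omitted from Qp.)
Qp = P(CO₂) = 0.052
Qp = 0.052 < Kp = 0.12, so the forward reaction proceeds.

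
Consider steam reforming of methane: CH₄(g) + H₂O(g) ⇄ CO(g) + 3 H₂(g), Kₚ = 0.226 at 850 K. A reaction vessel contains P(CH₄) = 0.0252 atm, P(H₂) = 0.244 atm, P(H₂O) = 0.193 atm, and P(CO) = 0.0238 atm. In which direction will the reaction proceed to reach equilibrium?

forward (toward products)

Qₚ = P(CO)·P(H₂)³ / (P(CH₄)·P(H₂O)) = (0.0238)·(0.244)³ / ((0.0252)·(0.193)) = 0.0711
Qₚ = 0.0711 < Kₚ = 0.226, so the forward reaction proceeds.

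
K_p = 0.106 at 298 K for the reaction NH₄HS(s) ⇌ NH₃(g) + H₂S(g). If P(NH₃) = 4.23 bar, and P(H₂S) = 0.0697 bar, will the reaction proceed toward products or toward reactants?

(NH₄HS is a pure solid — omitted from Q_p.)
Q_p = P(NH₃)·P(H₂S) = (4.23)·(0.0697) = 0.295
Q_p = 0.295 > K_p = 0.106, so the reverse reaction proceeds.

to the left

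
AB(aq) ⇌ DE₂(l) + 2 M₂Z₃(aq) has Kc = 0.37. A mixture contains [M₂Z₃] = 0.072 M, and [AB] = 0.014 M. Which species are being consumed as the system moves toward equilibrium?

none (at equilibrium)

(DE₂ is a pure liquid — omitted from Qc.)
Qc = [M₂Z₃]² / [AB] = (0.072)² / (0.014) = 0.37
Qc = 0.37 = Kc; the system is at equilibrium.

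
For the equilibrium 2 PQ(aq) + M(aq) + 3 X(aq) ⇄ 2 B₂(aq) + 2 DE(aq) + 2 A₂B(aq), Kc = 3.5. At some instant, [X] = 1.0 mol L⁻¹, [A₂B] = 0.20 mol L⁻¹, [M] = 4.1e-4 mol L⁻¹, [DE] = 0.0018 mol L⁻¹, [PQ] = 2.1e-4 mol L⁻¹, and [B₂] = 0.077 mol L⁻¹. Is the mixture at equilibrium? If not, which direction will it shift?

Qc = [B₂]²·[DE]²·[A₂B]² / ([PQ]²·[M]·[X]³) = (0.077)²·(0.0018)²·(0.20)² / ((2.1e-4)²·(4.1e-4)·(1.0)³) = 42
Qc = 42 > Kc = 3.5: net reverse reaction.

no; Q > K, reaction proceeds in reverse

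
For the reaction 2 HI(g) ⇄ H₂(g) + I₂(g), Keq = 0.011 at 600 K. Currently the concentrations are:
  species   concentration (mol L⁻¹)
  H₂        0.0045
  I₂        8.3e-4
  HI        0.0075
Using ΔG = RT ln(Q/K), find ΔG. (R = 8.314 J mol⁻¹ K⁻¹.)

Q = [H₂]·[I₂] / [HI]² = (0.0045)·(8.3e-4) / (0.0075)² = 0.0664
ΔG = RT ln(Q/Keq) = (8.314 J mol⁻¹ K⁻¹)(600 K) × ln(0.0664/0.011)
   = (4.988 kJ/mol)(1.798) = 8.97 kJ/mol
ΔG > 0, so the forward reaction is non-spontaneous (proceeds in reverse).

ΔG = 8.97 kJ/mol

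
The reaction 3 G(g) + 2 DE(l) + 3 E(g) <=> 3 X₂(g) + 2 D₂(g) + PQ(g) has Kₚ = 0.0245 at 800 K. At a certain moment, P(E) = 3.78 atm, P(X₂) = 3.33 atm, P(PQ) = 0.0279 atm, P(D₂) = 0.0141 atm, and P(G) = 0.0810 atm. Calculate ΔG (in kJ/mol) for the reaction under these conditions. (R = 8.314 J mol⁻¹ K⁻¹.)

(DE is a pure liquid — omitted from Qₚ.)
Qₚ = P(X₂)³·P(D₂)²·P(PQ) / (P(G)³·P(E)³) = (3.33)³·(0.0141)²·(0.0279) / ((0.0810)³·(3.78)³) = 0.00714
ΔG = RT ln(Qₚ/Kₚ) = (8.314 J mol⁻¹ K⁻¹)(800 K) × ln(0.00714/0.0245)
   = (6.651 kJ/mol)(-1.233) = -8.20 kJ/mol
ΔG < 0, so the forward reaction is spontaneous (proceeds forward).

ΔG = -8.20 kJ/mol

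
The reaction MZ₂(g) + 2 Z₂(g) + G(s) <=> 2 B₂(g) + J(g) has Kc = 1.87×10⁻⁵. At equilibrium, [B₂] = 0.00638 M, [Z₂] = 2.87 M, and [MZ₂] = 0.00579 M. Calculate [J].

[J] = 0.0219 M

(G is a pure solid — omitted from Kc.)
At equilibrium, Kc = [B₂]²·[J] / ([MZ₂]·[Z₂]²) = 1.87×10⁻⁵.
(0.00638)²·([J]) / ((0.00579)·(2.87)²) = 1.87×10⁻⁵
[J] = 0.0219 M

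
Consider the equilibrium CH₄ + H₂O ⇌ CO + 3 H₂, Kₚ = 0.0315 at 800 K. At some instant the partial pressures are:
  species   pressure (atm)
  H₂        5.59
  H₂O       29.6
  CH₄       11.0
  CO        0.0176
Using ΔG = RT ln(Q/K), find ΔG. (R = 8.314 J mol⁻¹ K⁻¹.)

Qₚ = P(CO)·P(H₂)³ / (P(CH₄)·P(H₂O)) = (0.0176)·(5.59)³ / ((11.0)·(29.6)) = 0.00944
ΔG = RT ln(Qₚ/Kₚ) = (8.314 J mol⁻¹ K⁻¹)(800 K) × ln(0.00944/0.0315)
   = (6.651 kJ/mol)(-1.205) = -8.01 kJ/mol
ΔG < 0, so the forward reaction is spontaneous (proceeds forward).

ΔG = -8.01 kJ/mol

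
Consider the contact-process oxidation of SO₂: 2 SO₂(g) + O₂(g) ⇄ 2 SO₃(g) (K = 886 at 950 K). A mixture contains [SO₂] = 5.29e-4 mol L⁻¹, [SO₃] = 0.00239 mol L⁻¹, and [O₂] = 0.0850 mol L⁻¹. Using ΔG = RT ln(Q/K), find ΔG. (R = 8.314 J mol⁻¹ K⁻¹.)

ΔG = -10.3 kJ/mol

Q = [SO₃]² / ([SO₂]²·[O₂]) = (0.00239)² / ((5.29e-4)²·(0.0850)) = 240
ΔG = RT ln(Q/K) = (8.314 J mol⁻¹ K⁻¹)(950 K) × ln(240/886)
   = (7.898 kJ/mol)(-1.306) = -10.3 kJ/mol
ΔG < 0, so the forward reaction is spontaneous (proceeds forward).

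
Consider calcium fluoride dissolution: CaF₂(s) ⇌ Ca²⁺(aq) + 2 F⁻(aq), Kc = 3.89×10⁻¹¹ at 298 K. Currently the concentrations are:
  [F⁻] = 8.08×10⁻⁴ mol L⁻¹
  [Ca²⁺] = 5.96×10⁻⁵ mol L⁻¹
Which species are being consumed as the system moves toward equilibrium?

none (at equilibrium)

(CaF₂ is a pure solid — omitted from Qc.)
Qc = [Ca²⁺]·[F⁻]² = (5.96×10⁻⁵)·(8.08×10⁻⁴)² = 3.89×10⁻¹¹
Qc = 3.89×10⁻¹¹ = Kc; the system is at equilibrium.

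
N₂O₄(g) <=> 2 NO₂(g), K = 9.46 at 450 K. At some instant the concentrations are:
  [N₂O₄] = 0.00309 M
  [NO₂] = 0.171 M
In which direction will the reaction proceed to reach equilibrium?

Q = [NO₂]² / [N₂O₄] = (0.171)² / (0.00309) = 9.46
Q = 9.46 = K, so the system is already at equilibrium.

at equilibrium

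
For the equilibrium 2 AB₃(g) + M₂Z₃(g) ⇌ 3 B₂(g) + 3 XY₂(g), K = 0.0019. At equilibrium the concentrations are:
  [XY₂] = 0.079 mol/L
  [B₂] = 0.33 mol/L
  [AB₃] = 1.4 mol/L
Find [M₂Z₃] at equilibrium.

At equilibrium, K = [B₂]³·[XY₂]³ / ([AB₃]²·[M₂Z₃]) = 0.0019.
(0.33)³·(0.079)³ / ((1.4)²·([M₂Z₃])) = 0.0019
[M₂Z₃] = 0.00476 = 0.0048 mol/L

[M₂Z₃] = 0.0048 mol/L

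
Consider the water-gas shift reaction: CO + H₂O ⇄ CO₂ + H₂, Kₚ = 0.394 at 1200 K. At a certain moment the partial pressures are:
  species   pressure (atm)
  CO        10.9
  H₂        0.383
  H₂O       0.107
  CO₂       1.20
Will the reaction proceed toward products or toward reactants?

no net change (already at equilibrium)

Qₚ = P(CO₂)·P(H₂) / (P(CO)·P(H₂O)) = (1.20)·(0.383) / ((10.9)·(0.107)) = 0.394
Qₚ = 0.394 = Kₚ, so the system is already at equilibrium.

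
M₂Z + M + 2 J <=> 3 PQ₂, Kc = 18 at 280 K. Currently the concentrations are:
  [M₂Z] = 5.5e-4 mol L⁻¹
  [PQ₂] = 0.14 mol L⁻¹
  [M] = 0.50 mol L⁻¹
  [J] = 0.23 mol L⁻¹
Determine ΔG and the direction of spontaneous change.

Qc = [PQ₂]³ / ([M₂Z]·[M]·[J]²) = (0.14)³ / ((5.5e-4)·(0.50)·(0.23)²) = 189
ΔG = RT ln(Qc/Kc) = (8.314 J mol⁻¹ K⁻¹)(280 K) × ln(189/18)
   = (2.328 kJ/mol)(2.351) = 5.47 kJ/mol
ΔG > 0, so the forward reaction is non-spontaneous (proceeds in reverse).

ΔG = 5.47 kJ/mol; the forward reaction is non-spontaneous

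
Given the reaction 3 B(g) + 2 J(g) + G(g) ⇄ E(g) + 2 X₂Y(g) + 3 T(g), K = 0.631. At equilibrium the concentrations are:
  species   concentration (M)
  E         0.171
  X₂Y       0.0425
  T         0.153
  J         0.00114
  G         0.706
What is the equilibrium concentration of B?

At equilibrium, K = [E]·[X₂Y]²·[T]³ / ([B]³·[J]²·[G]) = 0.631.
(0.171)·(0.0425)²·(0.153)³ / (([B])³·(0.00114)²·(0.706)) = 0.631
[B]³ = 1.91 ⇒ [B] = 1.24 M

[B] = 1.24 M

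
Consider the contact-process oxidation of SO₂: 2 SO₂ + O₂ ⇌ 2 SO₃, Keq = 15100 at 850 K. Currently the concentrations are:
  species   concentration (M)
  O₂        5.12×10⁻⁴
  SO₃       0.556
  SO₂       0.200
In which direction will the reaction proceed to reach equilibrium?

neither direction; the system is at equilibrium

Q = [SO₃]² / ([SO₂]²·[O₂]) = (0.556)² / ((0.200)²·(5.12×10⁻⁴)) = 15100
Q = 15100 = Keq, so the system is already at equilibrium.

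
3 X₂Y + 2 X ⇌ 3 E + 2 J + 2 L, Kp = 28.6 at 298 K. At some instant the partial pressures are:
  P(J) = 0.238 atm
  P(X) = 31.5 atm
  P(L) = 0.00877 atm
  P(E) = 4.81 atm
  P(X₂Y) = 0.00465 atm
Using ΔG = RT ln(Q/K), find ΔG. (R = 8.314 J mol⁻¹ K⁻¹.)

Qp = P(E)³·P(J)²·P(L)² / (P(X₂Y)³·P(X)²) = (4.81)³·(0.238)²·(0.00877)² / ((0.00465)³·(31.5)²) = 4.86
ΔG = RT ln(Qp/Kp) = (8.314 J mol⁻¹ K⁻¹)(298 K) × ln(4.86/28.6)
   = (2.478 kJ/mol)(-1.772) = -4.39 kJ/mol
ΔG < 0, so the forward reaction is spontaneous (proceeds forward).

ΔG = -4.39 kJ/mol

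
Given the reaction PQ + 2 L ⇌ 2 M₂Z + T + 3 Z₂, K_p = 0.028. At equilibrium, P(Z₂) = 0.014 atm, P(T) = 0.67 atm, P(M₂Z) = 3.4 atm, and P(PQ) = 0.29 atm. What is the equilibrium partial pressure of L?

P(L) = 0.051 atm

At equilibrium, K_p = P(M₂Z)²·P(T)·P(Z₂)³ / (P(PQ)·P(L)²) = 0.028.
(3.4)²·(0.67)·(0.014)³ / ((0.29)·(P(L))²) = 0.028
P(L)² = 0.00262 ⇒ P(L) = 0.051 atm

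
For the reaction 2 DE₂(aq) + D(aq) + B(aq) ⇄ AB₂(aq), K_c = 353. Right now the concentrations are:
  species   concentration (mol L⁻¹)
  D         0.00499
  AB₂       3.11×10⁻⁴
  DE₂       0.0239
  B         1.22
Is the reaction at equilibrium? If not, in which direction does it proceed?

in the forward direction

Q_c = [AB₂] / ([DE₂]²·[D]·[B]) = (3.11×10⁻⁴) / ((0.0239)²·(0.00499)·(1.22)) = 89.4
Q_c = 89.4 < K_c = 353, so the forward reaction proceeds.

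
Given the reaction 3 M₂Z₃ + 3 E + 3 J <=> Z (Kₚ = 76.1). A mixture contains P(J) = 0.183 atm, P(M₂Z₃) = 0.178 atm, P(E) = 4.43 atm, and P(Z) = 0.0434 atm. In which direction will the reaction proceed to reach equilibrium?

Qₚ = P(Z) / (P(M₂Z₃)³·P(E)³·P(J)³) = (0.0434) / ((0.178)³·(4.43)³·(0.183)³) = 14.4
Qₚ = 14.4 < Kₚ = 76.1, so the forward reaction proceeds.

forward (toward products)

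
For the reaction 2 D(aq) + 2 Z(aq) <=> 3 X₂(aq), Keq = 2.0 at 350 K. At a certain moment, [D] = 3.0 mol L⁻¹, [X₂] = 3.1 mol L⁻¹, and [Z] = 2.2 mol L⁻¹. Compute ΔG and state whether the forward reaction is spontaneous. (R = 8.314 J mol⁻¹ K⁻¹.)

ΔG = -3.12 kJ/mol; the forward reaction is spontaneous

Q = [X₂]³ / ([D]²·[Z]²) = (3.1)³ / ((3.0)²·(2.2)²) = 0.684
ΔG = RT ln(Q/Keq) = (8.314 J mol⁻¹ K⁻¹)(350 K) × ln(0.684/2.0)
   = (2.910 kJ/mol)(-1.073) = -3.12 kJ/mol
ΔG < 0, so the forward reaction is spontaneous (proceeds forward).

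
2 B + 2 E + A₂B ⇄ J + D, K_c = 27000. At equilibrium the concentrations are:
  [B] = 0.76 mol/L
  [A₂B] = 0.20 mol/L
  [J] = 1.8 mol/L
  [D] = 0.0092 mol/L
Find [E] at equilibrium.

[E] = 0.0023 mol/L

At equilibrium, K_c = [J]·[D] / ([B]²·[E]²·[A₂B]) = 27000.
(1.8)·(0.0092) / ((0.76)²·([E])²·(0.20)) = 27000
[E]² = 5.31e-6 ⇒ [E] = 0.0023 mol/L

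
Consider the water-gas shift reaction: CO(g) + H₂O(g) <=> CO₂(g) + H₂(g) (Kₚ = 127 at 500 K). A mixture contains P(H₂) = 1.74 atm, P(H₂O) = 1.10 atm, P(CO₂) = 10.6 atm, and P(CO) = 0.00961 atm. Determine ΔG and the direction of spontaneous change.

ΔG = 10.9 kJ/mol; the forward reaction is non-spontaneous

Qₚ = P(CO₂)·P(H₂) / (P(CO)·P(H₂O)) = (10.6)·(1.74) / ((0.00961)·(1.10)) = 1740
ΔG = RT ln(Qₚ/Kₚ) = (8.314 J mol⁻¹ K⁻¹)(500 K) × ln(1740/127)
   = (4.157 kJ/mol)(2.617) = 10.9 kJ/mol
ΔG > 0, so the forward reaction is non-spontaneous (proceeds in reverse).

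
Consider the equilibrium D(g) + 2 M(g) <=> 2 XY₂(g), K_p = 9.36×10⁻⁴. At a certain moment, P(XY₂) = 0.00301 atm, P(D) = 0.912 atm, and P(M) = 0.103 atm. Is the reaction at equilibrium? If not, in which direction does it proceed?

Q_p = P(XY₂)² / (P(D)·P(M)²) = (0.00301)² / ((0.912)·(0.103)²) = 9.36×10⁻⁴
Q_p = 9.36×10⁻⁴ = K_p, so the system is already at equilibrium.

at equilibrium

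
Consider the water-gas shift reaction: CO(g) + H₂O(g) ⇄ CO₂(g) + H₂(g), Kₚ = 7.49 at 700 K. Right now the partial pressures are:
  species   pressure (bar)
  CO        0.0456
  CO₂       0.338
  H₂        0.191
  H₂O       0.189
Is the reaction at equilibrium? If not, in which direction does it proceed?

Qₚ = P(CO₂)·P(H₂) / (P(CO)·P(H₂O)) = (0.338)·(0.191) / ((0.0456)·(0.189)) = 7.49
Qₚ = 7.49 = Kₚ, so the system is already at equilibrium.

neither direction; the system is at equilibrium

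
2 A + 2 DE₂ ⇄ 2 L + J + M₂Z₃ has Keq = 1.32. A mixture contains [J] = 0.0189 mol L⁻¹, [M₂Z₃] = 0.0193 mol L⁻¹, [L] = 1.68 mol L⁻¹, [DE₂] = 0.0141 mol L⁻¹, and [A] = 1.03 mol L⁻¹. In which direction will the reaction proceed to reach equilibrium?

reverse (toward reactants)

Q = [L]²·[J]·[M₂Z₃] / ([A]²·[DE₂]²) = (1.68)²·(0.0189)·(0.0193) / ((1.03)²·(0.0141)²) = 4.88
Q = 4.88 > Keq = 1.32, so the reverse reaction proceeds.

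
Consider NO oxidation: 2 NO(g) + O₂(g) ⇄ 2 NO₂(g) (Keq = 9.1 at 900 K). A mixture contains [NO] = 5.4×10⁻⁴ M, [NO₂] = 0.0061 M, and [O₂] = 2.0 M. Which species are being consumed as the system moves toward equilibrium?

NO₂ (products)

Q = [NO₂]² / ([NO]²·[O₂]) = (0.0061)² / ((5.4×10⁻⁴)²·(2.0)) = 64
Q = 64 > Keq = 9.1: net reverse reaction.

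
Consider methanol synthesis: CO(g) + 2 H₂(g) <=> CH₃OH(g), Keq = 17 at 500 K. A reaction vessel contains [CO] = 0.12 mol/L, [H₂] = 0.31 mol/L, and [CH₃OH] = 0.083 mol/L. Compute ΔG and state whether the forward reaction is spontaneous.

Q = [CH₃OH] / ([CO]·[H₂]²) = (0.083) / ((0.12)·(0.31)²) = 7.20
ΔG = RT ln(Q/Keq) = (8.314 J mol⁻¹ K⁻¹)(500 K) × ln(7.20/17)
   = (4.157 kJ/mol)(-0.8591) = -3.57 kJ/mol
ΔG < 0, so the forward reaction is spontaneous (proceeds forward).

ΔG = -3.57 kJ/mol; the forward reaction is spontaneous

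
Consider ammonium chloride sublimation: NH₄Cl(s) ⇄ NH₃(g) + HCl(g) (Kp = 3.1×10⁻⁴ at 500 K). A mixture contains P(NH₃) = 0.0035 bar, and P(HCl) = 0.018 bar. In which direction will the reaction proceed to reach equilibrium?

forward (toward products)

(NH₄Cl is a pure solid — omitted from Qp.)
Qp = P(NH₃)·P(HCl) = (0.0035)·(0.018) = 6.3×10⁻⁵
Qp = 6.3×10⁻⁵ < Kp = 3.1×10⁻⁴, so the forward reaction proceeds.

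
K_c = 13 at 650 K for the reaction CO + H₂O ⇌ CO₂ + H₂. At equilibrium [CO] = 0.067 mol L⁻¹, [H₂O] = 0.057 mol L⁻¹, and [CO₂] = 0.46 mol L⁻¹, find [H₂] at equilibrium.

At equilibrium, K_c = [CO₂]·[H₂] / ([CO]·[H₂O]) = 13.
(0.46)·([H₂]) / ((0.067)·(0.057)) = 13
[H₂] = 0.108 = 0.11 mol L⁻¹

[H₂] = 0.11 mol L⁻¹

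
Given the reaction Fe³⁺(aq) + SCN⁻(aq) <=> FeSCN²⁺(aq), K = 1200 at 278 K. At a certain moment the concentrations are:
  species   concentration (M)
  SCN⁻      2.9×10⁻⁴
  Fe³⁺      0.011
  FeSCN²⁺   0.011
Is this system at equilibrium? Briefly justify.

no; Q > K, reaction proceeds in reverse

Q = [FeSCN²⁺] / ([Fe³⁺]·[SCN⁻]) = (0.011) / ((0.011)·(2.9×10⁻⁴)) = 3400
Q = 3400 > K = 1200: net reverse reaction.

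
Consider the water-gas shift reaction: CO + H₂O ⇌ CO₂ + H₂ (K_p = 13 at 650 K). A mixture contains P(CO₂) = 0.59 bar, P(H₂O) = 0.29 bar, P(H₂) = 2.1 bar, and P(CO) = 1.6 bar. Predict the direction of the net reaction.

Q_p = P(CO₂)·P(H₂) / (P(CO)·P(H₂O)) = (0.59)·(2.1) / ((1.6)·(0.29)) = 2.7
Q_p = 2.7 < K_p = 13, so the forward reaction proceeds.

in the forward direction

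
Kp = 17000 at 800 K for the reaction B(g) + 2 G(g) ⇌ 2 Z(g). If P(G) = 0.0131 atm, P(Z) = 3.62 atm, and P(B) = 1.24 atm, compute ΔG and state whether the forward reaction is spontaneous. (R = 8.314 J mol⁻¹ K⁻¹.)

Qp = P(Z)² / (P(B)·P(G)²) = (3.62)² / ((1.24)·(0.0131)²) = 61600
ΔG = RT ln(Qp/Kp) = (8.314 J mol⁻¹ K⁻¹)(800 K) × ln(61600/17000)
   = (6.651 kJ/mol)(1.287) = 8.56 kJ/mol
ΔG > 0, so the forward reaction is non-spontaneous (proceeds in reverse).

ΔG = 8.56 kJ/mol; the forward reaction is non-spontaneous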